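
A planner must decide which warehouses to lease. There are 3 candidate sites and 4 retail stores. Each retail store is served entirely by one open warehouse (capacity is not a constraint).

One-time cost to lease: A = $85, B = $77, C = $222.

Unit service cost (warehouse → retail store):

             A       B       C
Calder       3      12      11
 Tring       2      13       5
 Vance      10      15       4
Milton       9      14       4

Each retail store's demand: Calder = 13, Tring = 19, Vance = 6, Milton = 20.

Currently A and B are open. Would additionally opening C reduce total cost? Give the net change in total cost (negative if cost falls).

Current service cost with {A, B}: 317.
Adding C: each retail store re-picks its cheapest; new service cost 181, saving 136.
Extra fixed cost: 222. Net change = 222 − 136 = 86.
(Totals: 479 → 565.)

No — net change +86 (cost rises by 86).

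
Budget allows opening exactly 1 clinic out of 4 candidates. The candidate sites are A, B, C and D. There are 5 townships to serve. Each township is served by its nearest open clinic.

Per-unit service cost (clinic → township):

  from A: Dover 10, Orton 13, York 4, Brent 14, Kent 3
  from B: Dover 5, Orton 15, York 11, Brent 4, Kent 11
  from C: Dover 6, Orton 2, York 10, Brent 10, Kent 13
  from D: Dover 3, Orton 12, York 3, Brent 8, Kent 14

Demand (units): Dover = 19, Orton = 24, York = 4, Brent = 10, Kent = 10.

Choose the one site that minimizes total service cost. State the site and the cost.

Choose C only; total service cost 432.

With exactly 1 open, each township uses its cheapest among the chosen.
{C}: Dover→C 6·19=114, Orton→C 2·24=48, York→C 10·4=40, Brent→C 10·10=100, Kent→C 13·10=130. Service cost 432.
{D}: service cost 577
{B}: service cost 649
Among all 4 size-1 choices, {C} is lowest.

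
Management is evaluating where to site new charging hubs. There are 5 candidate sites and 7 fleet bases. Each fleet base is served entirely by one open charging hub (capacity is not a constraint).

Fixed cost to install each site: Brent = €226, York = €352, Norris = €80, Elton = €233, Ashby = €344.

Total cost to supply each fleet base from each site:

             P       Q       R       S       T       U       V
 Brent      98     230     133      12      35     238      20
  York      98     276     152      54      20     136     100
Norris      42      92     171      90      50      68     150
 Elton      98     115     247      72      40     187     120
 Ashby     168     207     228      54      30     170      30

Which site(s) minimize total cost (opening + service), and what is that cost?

For any fixed open set, each fleet base goes to its cheapest open site; total = fixed + service.
{Brent, Norris}: P→Norris 42, Q→Norris 92, R→Brent 133, S→Brent 12, T→Brent 35, U→Norris 68, V→Brent 20. Service 402; fixed 306; total 708.
{Norris}: service 663 + fixed 80 = 743
{Norris, Ashby}: P→Norris 42, Q→Norris 92, R→Norris 171, S→Ashby 54, T→Ashby 30, U→Norris 68, V→Ashby 30. Service 487; fixed 424; total 911.
{Brent, York, Norris, Elton, Ashby}: service 387 + fixed 1235 = 1622
No other subset beats 708.

Open Brent and Norris; minimum total cost 708.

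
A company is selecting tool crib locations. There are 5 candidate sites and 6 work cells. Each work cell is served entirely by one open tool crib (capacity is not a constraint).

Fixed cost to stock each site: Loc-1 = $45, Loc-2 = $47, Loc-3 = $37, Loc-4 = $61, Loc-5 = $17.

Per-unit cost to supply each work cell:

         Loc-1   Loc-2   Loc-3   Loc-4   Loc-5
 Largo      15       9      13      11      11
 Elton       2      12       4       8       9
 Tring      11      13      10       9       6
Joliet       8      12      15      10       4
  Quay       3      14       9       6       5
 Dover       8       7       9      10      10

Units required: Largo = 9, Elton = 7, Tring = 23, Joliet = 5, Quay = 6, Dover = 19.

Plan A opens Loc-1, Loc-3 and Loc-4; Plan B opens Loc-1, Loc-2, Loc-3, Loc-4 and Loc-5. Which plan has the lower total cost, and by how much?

Plan B is cheaper by 62.

Plan A: {Loc-1, Loc-3, Loc-4}: Largo→Loc-4 11·9=99, Elton→Loc-1 2·7=14, Tring→Loc-4 9·23=207, Joliet→Loc-1 8·5=40, Quay→Loc-1 3·6=18, Dover→Loc-1 8·19=152. Service 530; fixed 143; total 673.
Plan B: {Loc-1, Loc-2, Loc-3, Loc-4, Loc-5}: Largo→Loc-2 9·9=81, Elton→Loc-1 2·7=14, Tring→Loc-5 6·23=138, Joliet→Loc-5 4·5=20, Quay→Loc-1 3·6=18, Dover→Loc-2 7·19=133. Service 404; fixed 207; total 611.
Difference: |673 − 611| = 62.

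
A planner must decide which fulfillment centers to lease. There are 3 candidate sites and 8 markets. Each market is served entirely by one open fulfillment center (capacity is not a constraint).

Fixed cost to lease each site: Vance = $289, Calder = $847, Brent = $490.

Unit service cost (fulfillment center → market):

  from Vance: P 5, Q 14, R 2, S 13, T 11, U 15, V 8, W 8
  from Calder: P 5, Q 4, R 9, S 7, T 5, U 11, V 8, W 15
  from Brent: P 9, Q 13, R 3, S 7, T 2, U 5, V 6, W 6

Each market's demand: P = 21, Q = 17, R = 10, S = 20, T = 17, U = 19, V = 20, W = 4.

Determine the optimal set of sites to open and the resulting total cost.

For any fixed open set, each market goes to its cheapest open site; total = fixed + service.
{Brent}: P→Brent 9·21=189, Q→Brent 13·17=221, R→Brent 3·10=30, S→Brent 7·20=140, T→Brent 2·17=34, U→Brent 5·19=95, V→Brent 6·20=120, W→Brent 6·4=24. Service 853; fixed 490; total 1343.
{Vance, Brent}: P→Vance 5·21=105, Q→Brent 13·17=221, R→Vance 2·10=20, S→Brent 7·20=140, T→Brent 2·17=34, U→Brent 5·19=95, V→Brent 6·20=120, W→Brent 6·4=24. Service 759; fixed 779; total 1538.
{Vance}: P→Vance 5·21=105, Q→Vance 14·17=238, R→Vance 2·10=20, S→Vance 13·20=260, T→Vance 11·17=187, U→Vance 15·19=285, V→Vance 8·20=160, W→Vance 8·4=32. Service 1287; fixed 289; total 1576.
{Vance, Calder, Brent}: service 606 + fixed 1626 = 2232
No other subset beats 1343.

Open Brent only; minimum total cost 1343.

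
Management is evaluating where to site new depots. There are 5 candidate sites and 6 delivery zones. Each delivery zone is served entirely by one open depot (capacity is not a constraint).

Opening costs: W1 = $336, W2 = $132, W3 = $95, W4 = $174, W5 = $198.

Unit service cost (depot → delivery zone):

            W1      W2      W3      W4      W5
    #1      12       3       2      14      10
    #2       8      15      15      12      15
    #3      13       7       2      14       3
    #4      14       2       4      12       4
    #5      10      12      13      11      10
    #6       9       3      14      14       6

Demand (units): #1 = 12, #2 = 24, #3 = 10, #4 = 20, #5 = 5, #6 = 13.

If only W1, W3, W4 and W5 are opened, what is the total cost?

Total cost: 1247

Each delivery zone is assigned to its cheapest site among the open ones.
{W1, W3, W4, W5}: #1→W3 2·12=24, #2→W1 8·24=192, #3→W3 2·10=20, #4→W3 4·20=80, #5→W1 10·5=50, #6→W5 6·13=78. Service 444; fixed 803; total 1247.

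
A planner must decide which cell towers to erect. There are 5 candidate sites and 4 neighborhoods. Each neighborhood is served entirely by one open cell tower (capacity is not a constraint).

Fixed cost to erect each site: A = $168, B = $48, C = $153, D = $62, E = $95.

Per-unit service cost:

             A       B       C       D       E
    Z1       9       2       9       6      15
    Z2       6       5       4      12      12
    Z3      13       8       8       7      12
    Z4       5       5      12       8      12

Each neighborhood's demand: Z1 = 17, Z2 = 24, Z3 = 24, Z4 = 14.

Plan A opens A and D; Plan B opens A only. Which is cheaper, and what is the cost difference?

Plan A: {A, D}: Z1→D 6·17=102, Z2→A 6·24=144, Z3→D 7·24=168, Z4→A 5·14=70. Service 484; fixed 230; total 714.
Plan B: {A}: Z1→A 9·17=153, Z2→A 6·24=144, Z3→A 13·24=312, Z4→A 5·14=70. Service 679; fixed 168; total 847.
Difference: |714 − 847| = 133.

Plan A is cheaper by 133.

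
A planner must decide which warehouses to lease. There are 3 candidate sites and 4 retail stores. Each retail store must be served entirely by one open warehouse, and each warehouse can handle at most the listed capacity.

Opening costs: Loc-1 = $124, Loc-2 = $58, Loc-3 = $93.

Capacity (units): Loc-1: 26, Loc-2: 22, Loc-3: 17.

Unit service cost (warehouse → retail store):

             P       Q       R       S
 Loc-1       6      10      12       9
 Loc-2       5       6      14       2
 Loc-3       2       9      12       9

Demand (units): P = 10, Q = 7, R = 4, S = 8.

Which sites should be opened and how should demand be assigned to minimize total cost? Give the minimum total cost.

Open {Loc-2, Loc-3}: P→Loc-3 2·10=20, Q→Loc-2 6·7=42, R→Loc-3 12·4=48, S→Loc-2 2·8=16.
Loads: Loc-2 carries 15/22, Loc-3 carries 14/17. Service 126; fixed 151; total 277.
Next best feasible plan costs 285.

Minimum total cost: 277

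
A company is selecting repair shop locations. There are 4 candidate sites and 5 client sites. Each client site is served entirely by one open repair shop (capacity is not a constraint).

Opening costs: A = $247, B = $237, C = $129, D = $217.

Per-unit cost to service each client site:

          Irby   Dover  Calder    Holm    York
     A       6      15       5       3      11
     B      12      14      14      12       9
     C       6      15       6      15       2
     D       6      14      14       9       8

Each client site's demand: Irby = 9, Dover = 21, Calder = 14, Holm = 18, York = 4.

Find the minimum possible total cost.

For any fixed open set, each client site goes to its cheapest open site; total = fixed + service.
{A}: Irby→A 6·9=54, Dover→A 15·21=315, Calder→A 5·14=70, Holm→A 3·18=54, York→A 11·4=44. Service 537; fixed 247; total 784.
{C}: Irby→C 6·9=54, Dover→C 15·21=315, Calder→C 6·14=84, Holm→C 15·18=270, York→C 2·4=8. Service 731; fixed 129; total 860.
{A, C}: service 501 + fixed 376 = 877
{A, B, C, D}: Irby→A 6·9=54, Dover→B 14·21=294, Calder→A 5·14=70, Holm→A 3·18=54, York→C 2·4=8. Service 480; fixed 830; total 1310.
No other subset beats 784.

Minimum total cost: 784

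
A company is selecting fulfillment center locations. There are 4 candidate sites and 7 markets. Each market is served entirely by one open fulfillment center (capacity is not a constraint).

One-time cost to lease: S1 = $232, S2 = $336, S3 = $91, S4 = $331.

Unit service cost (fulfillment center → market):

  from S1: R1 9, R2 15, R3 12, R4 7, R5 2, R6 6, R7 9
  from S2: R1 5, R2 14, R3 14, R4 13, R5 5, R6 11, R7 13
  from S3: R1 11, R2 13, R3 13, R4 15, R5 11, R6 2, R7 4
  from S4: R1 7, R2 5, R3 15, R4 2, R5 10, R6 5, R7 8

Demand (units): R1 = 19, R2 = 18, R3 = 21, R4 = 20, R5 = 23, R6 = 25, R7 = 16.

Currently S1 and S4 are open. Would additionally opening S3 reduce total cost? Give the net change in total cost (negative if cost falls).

Current service cost with {S1, S4}: 814.
Adding S3: each market re-picks its cheapest; new service cost 675, saving 139.
Extra fixed cost: 91. Net change = 91 − 139 = -48.
(Totals: 1377 → 1329.)

Yes — net change −48 (cost falls by 48).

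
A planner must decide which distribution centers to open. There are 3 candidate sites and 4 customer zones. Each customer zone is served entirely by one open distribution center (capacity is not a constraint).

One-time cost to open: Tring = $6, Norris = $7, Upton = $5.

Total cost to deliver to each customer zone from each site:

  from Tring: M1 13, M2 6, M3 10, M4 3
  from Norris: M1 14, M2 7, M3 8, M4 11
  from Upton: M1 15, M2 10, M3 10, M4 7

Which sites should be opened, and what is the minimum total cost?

For any fixed open set, each customer zone goes to its cheapest open site; total = fixed + service.
{Tring}: M1→Tring 13, M2→Tring 6, M3→Tring 10, M4→Tring 3. Service 32; fixed 6; total 38.
{Tring, Norris}: service 30 + fixed 13 = 43
{Tring, Upton}: service 32 + fixed 11 = 43
{Tring, Norris, Upton}: M1→Tring 13, M2→Tring 6, M3→Norris 8, M4→Tring 3. Service 30; fixed 18; total 48.
No other subset beats 38.

Open Tring only; minimum total cost 38.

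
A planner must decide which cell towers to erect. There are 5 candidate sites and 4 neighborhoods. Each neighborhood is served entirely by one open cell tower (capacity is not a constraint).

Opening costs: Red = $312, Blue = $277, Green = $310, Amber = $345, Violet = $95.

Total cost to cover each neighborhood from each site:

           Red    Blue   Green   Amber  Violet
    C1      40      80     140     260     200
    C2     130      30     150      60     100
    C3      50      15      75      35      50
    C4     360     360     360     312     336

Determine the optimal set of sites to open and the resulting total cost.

For any fixed open set, each neighborhood goes to its cheapest open site; total = fixed + service.
{Blue}: C1→Blue 80, C2→Blue 30, C3→Blue 15, C4→Blue 360. Service 485; fixed 277; total 762.
{Violet}: C1→Violet 200, C2→Violet 100, C3→Violet 50, C4→Violet 336. Service 686; fixed 95; total 781.
{Blue, Violet}: service 461 + fixed 372 = 833
{Red, Blue, Green, Amber, Violet}: service 397 + fixed 1339 = 1736
No other subset beats 762.

Open Blue only; minimum total cost 762.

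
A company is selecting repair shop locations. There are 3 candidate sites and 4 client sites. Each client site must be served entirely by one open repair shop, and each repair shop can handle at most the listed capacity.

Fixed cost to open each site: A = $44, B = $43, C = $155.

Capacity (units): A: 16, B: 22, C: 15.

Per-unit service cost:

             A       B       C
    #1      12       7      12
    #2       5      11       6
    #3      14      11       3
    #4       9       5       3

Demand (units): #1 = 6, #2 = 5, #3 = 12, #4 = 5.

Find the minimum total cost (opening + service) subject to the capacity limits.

Minimum total cost: 331

Open {A, B}: #1→B 7·6=42, #2→A 5·5=25, #3→B 11·12=132, #4→A 9·5=45.
Loads: A carries 10/16, B carries 18/22. Service 244; fixed 87; total 331.
Next best feasible plan costs 341.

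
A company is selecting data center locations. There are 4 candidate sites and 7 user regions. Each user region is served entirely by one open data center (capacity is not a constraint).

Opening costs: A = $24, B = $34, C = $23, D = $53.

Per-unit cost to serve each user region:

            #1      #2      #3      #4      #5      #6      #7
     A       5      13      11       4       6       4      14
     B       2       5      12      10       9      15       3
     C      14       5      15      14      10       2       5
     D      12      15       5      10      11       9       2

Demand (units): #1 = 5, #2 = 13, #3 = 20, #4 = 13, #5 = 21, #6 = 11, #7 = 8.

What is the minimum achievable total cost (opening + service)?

Minimum total cost: 506

For any fixed open set, each user region goes to its cheapest open site; total = fixed + service.
{A, C, D}: #1→A 5·5=25, #2→C 5·13=65, #3→D 5·20=100, #4→A 4·13=52, #5→A 6·21=126, #6→C 2·11=22, #7→D 2·8=16. Service 406; fixed 100; total 506.
{A, B, D}: service 413 + fixed 111 = 524
{A, B, C, D}: #1→B 2·5=10, #2→B 5·13=65, #3→D 5·20=100, #4→A 4·13=52, #5→A 6·21=126, #6→C 2·11=22, #7→D 2·8=16. Service 391; fixed 134; total 525.
{C}: service 889 + fixed 23 = 912
No other subset beats 506.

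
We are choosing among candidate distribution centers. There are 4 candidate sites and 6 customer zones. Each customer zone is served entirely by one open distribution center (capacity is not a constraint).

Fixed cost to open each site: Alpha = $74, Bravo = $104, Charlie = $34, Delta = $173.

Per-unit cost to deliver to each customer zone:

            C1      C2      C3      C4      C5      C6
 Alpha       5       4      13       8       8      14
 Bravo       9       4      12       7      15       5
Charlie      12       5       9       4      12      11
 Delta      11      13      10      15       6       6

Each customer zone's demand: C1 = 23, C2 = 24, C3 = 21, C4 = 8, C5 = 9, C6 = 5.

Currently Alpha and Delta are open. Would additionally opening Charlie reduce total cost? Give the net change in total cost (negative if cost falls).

Current service cost with {Alpha, Delta}: 569.
Adding Charlie: each customer zone re-picks its cheapest; new service cost 516, saving 53.
Extra fixed cost: 34. Net change = 34 − 53 = -19.
(Totals: 816 → 797.)

Yes — net change −19 (cost falls by 19).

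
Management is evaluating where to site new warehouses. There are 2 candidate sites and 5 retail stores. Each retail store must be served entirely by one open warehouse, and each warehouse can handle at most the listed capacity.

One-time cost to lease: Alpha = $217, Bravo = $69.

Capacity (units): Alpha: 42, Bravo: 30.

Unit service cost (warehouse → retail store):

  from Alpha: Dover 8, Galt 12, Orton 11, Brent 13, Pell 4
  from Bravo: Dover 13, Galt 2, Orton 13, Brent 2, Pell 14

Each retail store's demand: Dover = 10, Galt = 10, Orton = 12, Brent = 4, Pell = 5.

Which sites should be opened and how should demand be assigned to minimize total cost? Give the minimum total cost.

Minimum total cost: 546

Open {Alpha, Bravo}: Dover→Alpha 8·10=80, Galt→Bravo 2·10=20, Orton→Alpha 11·12=132, Brent→Bravo 2·4=8, Pell→Alpha 4·5=20.
Loads: Alpha carries 27/42, Bravo carries 14/30. Service 260; fixed 286; total 546.
Next best feasible plan costs 570.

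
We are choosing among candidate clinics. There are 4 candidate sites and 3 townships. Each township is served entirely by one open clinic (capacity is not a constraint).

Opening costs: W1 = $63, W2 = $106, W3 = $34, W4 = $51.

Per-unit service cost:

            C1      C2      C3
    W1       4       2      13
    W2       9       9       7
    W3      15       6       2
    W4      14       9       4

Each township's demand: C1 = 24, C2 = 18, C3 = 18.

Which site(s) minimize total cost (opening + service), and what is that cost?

For any fixed open set, each township goes to its cheapest open site; total = fixed + service.
{W1, W3}: C1→W1 4·24=96, C2→W1 2·18=36, C3→W3 2·18=36. Service 168; fixed 97; total 265.
{W1, W3, W4}: service 168 + fixed 148 = 316
{W1, W4}: service 204 + fixed 114 = 318
{W1, W2, W3, W4}: C1→W1 4·24=96, C2→W1 2·18=36, C3→W3 2·18=36. Service 168; fixed 254; total 422.
No other subset beats 265.

Open W1 and W3; minimum total cost 265.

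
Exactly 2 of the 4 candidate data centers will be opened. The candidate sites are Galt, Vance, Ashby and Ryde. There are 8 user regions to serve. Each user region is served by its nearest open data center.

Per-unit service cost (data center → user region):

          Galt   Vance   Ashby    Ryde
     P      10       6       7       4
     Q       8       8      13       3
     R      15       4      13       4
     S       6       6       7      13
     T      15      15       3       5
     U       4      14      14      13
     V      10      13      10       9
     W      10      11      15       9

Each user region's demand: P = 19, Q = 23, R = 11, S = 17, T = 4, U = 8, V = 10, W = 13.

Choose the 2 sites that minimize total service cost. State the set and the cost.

With exactly 2 open, each user region uses its cheapest among the chosen.
{Galt, Ryde}: P→Ryde 4·19=76, Q→Ryde 3·23=69, R→Ryde 4·11=44, S→Galt 6·17=102, T→Ryde 5·4=20, U→Galt 4·8=32, V→Ryde 9·10=90, W→Ryde 9·13=117. Service cost 550.
{Vance, Ryde}: service cost 622
{Ashby, Ryde}: service cost 631
Among all 6 size-2 choices, {Galt, Ryde} is lowest.

Choose Galt and Ryde; total service cost 550.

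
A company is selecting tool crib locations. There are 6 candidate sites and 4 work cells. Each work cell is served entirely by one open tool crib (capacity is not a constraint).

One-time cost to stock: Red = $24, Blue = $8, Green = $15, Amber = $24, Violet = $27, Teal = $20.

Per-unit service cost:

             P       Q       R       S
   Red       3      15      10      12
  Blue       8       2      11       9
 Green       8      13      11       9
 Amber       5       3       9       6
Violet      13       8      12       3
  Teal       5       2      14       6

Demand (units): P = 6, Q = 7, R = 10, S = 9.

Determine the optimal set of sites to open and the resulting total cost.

For any fixed open set, each work cell goes to its cheapest open site; total = fixed + service.
{Red, Blue, Violet}: P→Red 3·6=18, Q→Blue 2·7=14, R→Red 10·10=100, S→Violet 3·9=27. Service 159; fixed 59; total 218.
{Amber}: service 195 + fixed 24 = 219
{Amber, Violet}: service 168 + fixed 51 = 219
{Red, Blue, Green, Amber, Violet, Teal}: P→Red 3·6=18, Q→Blue 2·7=14, R→Amber 9·10=90, S→Violet 3·9=27. Service 149; fixed 118; total 267.
No other subset beats 218.

Open Red, Blue and Violet; minimum total cost 218.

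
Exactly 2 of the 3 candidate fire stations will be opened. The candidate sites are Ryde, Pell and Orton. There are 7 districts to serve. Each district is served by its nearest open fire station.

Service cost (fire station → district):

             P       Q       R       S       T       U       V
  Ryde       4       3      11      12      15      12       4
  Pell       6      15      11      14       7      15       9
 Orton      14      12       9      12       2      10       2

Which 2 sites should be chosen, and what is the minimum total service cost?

Choose Ryde and Orton; total service cost 42.

With exactly 2 open, each district uses its cheapest among the chosen.
{Ryde, Orton}: P→Ryde 4, Q→Ryde 3, R→Orton 9, S→Ryde 12, T→Orton 2, U→Orton 10, V→Orton 2. Service cost 42.
{Ryde, Pell}: service cost 53
{Pell, Orton}: service cost 53
Among all 3 size-2 choices, {Ryde, Orton} is lowest.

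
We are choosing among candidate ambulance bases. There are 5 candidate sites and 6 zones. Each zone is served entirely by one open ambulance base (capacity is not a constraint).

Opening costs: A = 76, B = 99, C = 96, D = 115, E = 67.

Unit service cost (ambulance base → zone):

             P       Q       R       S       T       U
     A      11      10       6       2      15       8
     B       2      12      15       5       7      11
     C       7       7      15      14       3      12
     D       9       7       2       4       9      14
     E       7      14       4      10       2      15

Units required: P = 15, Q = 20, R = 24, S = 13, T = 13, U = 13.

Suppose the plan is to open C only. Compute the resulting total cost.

Total cost: 1078

Each zone is assigned to its cheapest site among the open ones.
{C}: P→C 7·15=105, Q→C 7·20=140, R→C 15·24=360, S→C 14·13=182, T→C 3·13=39, U→C 12·13=156. Service 982; fixed 96; total 1078.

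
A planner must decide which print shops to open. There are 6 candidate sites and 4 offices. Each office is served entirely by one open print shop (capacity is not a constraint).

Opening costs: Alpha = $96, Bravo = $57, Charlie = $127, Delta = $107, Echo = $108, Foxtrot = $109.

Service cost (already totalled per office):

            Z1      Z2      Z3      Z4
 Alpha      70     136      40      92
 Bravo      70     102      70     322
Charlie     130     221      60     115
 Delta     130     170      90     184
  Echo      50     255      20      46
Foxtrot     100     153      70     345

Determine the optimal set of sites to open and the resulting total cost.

For any fixed open set, each office goes to its cheapest open site; total = fixed + service.
{Bravo, Echo}: Z1→Echo 50, Z2→Bravo 102, Z3→Echo 20, Z4→Echo 46. Service 218; fixed 165; total 383.
{Alpha}: service 338 + fixed 96 = 434
{Alpha, Echo}: service 252 + fixed 204 = 456
{Alpha, Bravo, Charlie, Delta, Echo, Foxtrot}: Z1→Echo 50, Z2→Bravo 102, Z3→Echo 20, Z4→Echo 46. Service 218; fixed 604; total 822.
No other subset beats 383.

Open Bravo and Echo; minimum total cost 383.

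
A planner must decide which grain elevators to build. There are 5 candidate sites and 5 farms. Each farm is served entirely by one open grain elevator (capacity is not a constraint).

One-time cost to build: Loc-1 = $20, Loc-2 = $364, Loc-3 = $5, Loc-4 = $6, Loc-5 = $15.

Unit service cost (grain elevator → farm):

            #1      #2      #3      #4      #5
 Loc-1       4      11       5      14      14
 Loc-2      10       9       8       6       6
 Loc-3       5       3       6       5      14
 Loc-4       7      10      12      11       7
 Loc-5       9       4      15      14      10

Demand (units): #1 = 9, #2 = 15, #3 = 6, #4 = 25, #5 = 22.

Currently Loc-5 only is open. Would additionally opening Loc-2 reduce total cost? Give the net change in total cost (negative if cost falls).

No — net change +34 (cost rises by 34).

Current service cost with {Loc-5}: 801.
Adding Loc-2: each farm re-picks its cheapest; new service cost 471, saving 330.
Extra fixed cost: 364. Net change = 364 − 330 = 34.
(Totals: 816 → 850.)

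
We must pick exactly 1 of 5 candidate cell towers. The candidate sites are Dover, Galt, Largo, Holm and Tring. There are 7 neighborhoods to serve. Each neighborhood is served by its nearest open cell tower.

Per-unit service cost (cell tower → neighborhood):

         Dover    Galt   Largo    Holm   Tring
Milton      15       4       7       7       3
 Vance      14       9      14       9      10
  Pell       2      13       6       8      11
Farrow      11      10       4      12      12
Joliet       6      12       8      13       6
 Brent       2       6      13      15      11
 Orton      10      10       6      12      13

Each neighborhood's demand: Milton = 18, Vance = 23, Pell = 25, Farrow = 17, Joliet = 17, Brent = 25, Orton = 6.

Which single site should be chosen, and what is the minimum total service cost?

Choose Dover only; total service cost 1041.

With exactly 1 open, each neighborhood uses its cheapest among the chosen.
{Dover}: Milton→Dover 15·18=270, Vance→Dover 14·23=322, Pell→Dover 2·25=50, Farrow→Dover 11·17=187, Joliet→Dover 6·17=102, Brent→Dover 2·25=50, Orton→Dover 10·6=60. Service cost 1041.
{Largo}: service cost 1163
{Galt}: service cost 1188
Among all 5 size-1 choices, {Dover} is lowest.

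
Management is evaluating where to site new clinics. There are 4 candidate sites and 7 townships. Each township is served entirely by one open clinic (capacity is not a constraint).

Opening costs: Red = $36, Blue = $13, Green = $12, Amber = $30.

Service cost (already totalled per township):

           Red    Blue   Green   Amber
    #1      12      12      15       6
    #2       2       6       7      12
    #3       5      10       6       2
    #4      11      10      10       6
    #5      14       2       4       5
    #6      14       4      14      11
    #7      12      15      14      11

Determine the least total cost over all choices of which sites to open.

For any fixed open set, each township goes to its cheapest open site; total = fixed + service.
{Blue}: #1→Blue 12, #2→Blue 6, #3→Blue 10, #4→Blue 10, #5→Blue 2, #6→Blue 4, #7→Blue 15. Service 59; fixed 13; total 72.
{Blue, Green}: #1→Blue 12, #2→Blue 6, #3→Green 6, #4→Blue 10, #5→Blue 2, #6→Blue 4, #7→Green 14. Service 54; fixed 25; total 79.
{Blue, Amber}: service 37 + fixed 43 = 80
{Red, Blue, Green, Amber}: #1→Amber 6, #2→Red 2, #3→Amber 2, #4→Amber 6, #5→Blue 2, #6→Blue 4, #7→Amber 11. Service 33; fixed 91; total 124.
No other subset beats 72.

Minimum total cost: 72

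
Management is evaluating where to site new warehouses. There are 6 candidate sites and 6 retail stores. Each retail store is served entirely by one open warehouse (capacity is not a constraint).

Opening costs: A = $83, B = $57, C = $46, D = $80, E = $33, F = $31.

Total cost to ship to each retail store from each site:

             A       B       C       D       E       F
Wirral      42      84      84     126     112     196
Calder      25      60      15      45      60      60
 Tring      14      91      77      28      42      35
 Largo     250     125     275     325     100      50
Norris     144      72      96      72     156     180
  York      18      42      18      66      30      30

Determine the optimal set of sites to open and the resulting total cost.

Open C and F; minimum total cost 375.

For any fixed open set, each retail store goes to its cheapest open site; total = fixed + service.
{C, F}: Wirral→C 84, Calder→C 15, Tring→F 35, Largo→F 50, Norris→C 96, York→C 18. Service 298; fixed 77; total 375.
{A, B, F}: service 221 + fixed 171 = 392
{A, C, F}: service 235 + fixed 160 = 395
{A, B, C, D, E, F}: service 211 + fixed 330 = 541
No other subset beats 375.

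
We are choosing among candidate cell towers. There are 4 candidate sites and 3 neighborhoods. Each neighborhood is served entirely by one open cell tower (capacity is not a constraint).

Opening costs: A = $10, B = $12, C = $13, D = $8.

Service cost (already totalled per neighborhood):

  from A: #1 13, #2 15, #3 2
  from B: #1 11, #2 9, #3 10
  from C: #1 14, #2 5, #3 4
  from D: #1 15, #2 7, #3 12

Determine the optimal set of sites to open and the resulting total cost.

Open C only; minimum total cost 36.

For any fixed open set, each neighborhood goes to its cheapest open site; total = fixed + service.
{C}: #1→C 14, #2→C 5, #3→C 4. Service 23; fixed 13; total 36.
{A}: #1→A 13, #2→A 15, #3→A 2. Service 30; fixed 10; total 40.
{A, D}: #1→A 13, #2→D 7, #3→A 2. Service 22; fixed 18; total 40.
{A, B, C, D}: service 18 + fixed 43 = 61
No other subset beats 36.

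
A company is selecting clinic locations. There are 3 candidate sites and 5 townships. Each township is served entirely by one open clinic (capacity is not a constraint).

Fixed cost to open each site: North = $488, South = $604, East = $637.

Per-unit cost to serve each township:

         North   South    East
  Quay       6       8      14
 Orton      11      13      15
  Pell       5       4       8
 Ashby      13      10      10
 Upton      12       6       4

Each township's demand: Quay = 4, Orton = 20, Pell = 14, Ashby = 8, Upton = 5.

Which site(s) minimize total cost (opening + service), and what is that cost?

Open North only; minimum total cost 966.

For any fixed open set, each township goes to its cheapest open site; total = fixed + service.
{North}: Quay→North 6·4=24, Orton→North 11·20=220, Pell→North 5·14=70, Ashby→North 13·8=104, Upton→North 12·5=60. Service 478; fixed 488; total 966.
{South}: Quay→South 8·4=32, Orton→South 13·20=260, Pell→South 4·14=56, Ashby→South 10·8=80, Upton→South 6·5=30. Service 458; fixed 604; total 1062.
{East}: service 568 + fixed 637 = 1205
{North, South, East}: service 400 + fixed 1729 = 2129
No other subset beats 966.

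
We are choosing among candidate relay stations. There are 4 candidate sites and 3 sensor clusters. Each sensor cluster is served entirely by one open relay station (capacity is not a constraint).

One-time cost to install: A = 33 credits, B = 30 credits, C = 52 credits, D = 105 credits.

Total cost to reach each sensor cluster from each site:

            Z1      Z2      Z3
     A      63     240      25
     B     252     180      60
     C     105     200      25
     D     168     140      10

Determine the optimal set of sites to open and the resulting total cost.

For any fixed open set, each sensor cluster goes to its cheapest open site; total = fixed + service.
{A, B}: Z1→A 63, Z2→B 180, Z3→A 25. Service 268; fixed 63; total 331.
{A, D}: service 213 + fixed 138 = 351
{A}: service 328 + fixed 33 = 361
{A, B, C, D}: Z1→A 63, Z2→D 140, Z3→D 10. Service 213; fixed 220; total 433.
No other subset beats 331.

Open A and B; minimum total cost 331.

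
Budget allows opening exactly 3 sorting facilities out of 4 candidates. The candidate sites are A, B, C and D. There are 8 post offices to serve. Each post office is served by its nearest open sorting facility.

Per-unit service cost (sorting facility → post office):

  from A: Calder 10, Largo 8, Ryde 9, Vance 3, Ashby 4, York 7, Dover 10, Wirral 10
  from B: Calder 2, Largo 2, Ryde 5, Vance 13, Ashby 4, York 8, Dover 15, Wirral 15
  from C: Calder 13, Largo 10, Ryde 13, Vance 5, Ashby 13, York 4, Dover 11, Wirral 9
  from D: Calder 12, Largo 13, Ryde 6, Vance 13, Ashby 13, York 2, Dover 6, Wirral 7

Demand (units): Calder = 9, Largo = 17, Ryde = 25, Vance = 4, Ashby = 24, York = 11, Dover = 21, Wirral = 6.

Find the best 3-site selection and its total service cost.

Choose A, B and D; total service cost 475.

With exactly 3 open, each post office uses its cheapest among the chosen.
{A, B, D}: Calder→B 2·9=18, Largo→B 2·17=34, Ryde→B 5·25=125, Vance→A 3·4=12, Ashby→A 4·24=96, York→D 2·11=22, Dover→D 6·21=126, Wirral→D 7·6=42. Service cost 475.
{B, C, D}: service cost 483
{A, B, C}: service cost 593
Among all 4 size-3 choices, {A, B, D} is lowest.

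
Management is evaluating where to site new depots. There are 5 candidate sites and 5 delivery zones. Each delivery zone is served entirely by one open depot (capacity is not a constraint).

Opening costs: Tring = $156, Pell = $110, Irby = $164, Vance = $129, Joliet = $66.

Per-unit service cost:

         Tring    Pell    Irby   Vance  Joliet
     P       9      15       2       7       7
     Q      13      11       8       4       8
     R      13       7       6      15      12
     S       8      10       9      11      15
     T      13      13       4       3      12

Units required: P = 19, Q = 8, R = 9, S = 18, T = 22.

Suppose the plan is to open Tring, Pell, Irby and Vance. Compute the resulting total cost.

Each delivery zone is assigned to its cheapest site among the open ones.
{Tring, Pell, Irby, Vance}: P→Irby 2·19=38, Q→Vance 4·8=32, R→Irby 6·9=54, S→Tring 8·18=144, T→Vance 3·22=66. Service 334; fixed 559; total 893.

Total cost: 893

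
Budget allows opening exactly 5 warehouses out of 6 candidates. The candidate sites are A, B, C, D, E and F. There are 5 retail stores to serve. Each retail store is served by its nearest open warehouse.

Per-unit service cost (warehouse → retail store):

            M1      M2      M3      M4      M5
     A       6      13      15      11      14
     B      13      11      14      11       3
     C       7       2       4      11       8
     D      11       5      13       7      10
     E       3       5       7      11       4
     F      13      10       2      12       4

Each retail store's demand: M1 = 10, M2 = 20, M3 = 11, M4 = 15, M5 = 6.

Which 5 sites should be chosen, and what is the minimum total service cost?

With exactly 5 open, each retail store uses its cheapest among the chosen.
{B, C, D, E, F}: M1→E 3·10=30, M2→C 2·20=40, M3→F 2·11=22, M4→D 7·15=105, M5→B 3·6=18. Service cost 215.
{A, C, D, E, F}: service cost 221
{A, B, C, D, E}: service cost 237
Among all 6 size-5 choices, {B, C, D, E, F} is lowest.

Choose B, C, D, E and F; total service cost 215.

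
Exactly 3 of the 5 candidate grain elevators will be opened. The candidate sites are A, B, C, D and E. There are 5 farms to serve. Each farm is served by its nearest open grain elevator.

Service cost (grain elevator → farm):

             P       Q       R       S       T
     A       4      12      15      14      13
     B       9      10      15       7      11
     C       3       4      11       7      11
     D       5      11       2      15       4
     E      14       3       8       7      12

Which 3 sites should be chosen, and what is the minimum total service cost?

With exactly 3 open, each farm uses its cheapest among the chosen.
{C, D, E}: P→C 3, Q→E 3, R→D 2, S→C 7, T→D 4. Service cost 19.
{A, C, D}: service cost 20
{A, D, E}: service cost 20
Among all 10 size-3 choices, {C, D, E} is lowest.

Choose C, D and E; total service cost 19.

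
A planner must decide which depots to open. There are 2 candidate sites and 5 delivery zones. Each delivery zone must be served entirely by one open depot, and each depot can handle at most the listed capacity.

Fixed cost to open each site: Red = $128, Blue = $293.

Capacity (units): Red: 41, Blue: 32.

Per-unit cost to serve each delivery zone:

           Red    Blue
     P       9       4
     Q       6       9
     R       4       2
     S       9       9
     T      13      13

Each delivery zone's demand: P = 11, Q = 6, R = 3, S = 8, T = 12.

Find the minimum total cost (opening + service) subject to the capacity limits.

Minimum total cost: 503

Open {Red}: P→Red 9·11=99, Q→Red 6·6=36, R→Red 4·3=12, S→Red 9·8=72, T→Red 13·12=156.
Loads: Red carries 40/41. Service 375; fixed 128; total 503.
Next best feasible plan costs 735.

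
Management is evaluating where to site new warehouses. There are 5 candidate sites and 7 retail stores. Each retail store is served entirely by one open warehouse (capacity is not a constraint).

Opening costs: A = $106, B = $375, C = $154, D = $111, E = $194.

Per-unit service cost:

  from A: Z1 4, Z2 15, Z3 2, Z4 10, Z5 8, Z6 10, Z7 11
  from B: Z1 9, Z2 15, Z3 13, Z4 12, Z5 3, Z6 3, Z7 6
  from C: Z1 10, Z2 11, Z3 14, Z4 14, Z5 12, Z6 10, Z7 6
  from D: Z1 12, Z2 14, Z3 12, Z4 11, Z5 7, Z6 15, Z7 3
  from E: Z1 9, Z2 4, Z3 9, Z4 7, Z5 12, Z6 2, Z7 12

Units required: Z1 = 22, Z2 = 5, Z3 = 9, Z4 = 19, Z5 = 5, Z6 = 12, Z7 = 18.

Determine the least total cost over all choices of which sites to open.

Minimum total cost: 783

For any fixed open set, each retail store goes to its cheapest open site; total = fixed + service.
{A, D, E}: Z1→A 4·22=88, Z2→E 4·5=20, Z3→A 2·9=18, Z4→E 7·19=133, Z5→D 7·5=35, Z6→E 2·12=24, Z7→D 3·18=54. Service 372; fixed 411; total 783.
{A, D}: service 575 + fixed 217 = 792
{A, E}: Z1→A 4·22=88, Z2→E 4·5=20, Z3→A 2·9=18, Z4→E 7·19=133, Z5→A 8·5=40, Z6→E 2·12=24, Z7→A 11·18=198. Service 521; fixed 300; total 821.
{A, B, C, D, E}: Z1→A 4·22=88, Z2→E 4·5=20, Z3→A 2·9=18, Z4→E 7·19=133, Z5→B 3·5=15, Z6→E 2·12=24, Z7→D 3·18=54. Service 352; fixed 940; total 1292.
No other subset beats 783.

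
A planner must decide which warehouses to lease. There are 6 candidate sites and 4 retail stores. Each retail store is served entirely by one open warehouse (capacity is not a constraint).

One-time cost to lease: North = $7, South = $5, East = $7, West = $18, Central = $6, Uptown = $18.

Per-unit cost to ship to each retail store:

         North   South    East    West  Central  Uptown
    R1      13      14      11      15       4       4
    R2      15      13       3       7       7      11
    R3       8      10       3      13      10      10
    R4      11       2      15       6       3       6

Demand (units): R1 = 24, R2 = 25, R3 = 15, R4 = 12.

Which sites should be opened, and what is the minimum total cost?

Open South, East and Central; minimum total cost 258.

For any fixed open set, each retail store goes to its cheapest open site; total = fixed + service.
{South, East, Central}: R1→Central 4·24=96, R2→East 3·25=75, R3→East 3·15=45, R4→South 2·12=24. Service 240; fixed 18; total 258.
{North, South, East, Central}: service 240 + fixed 25 = 265
{East, Central}: R1→Central 4·24=96, R2→East 3·25=75, R3→East 3·15=45, R4→Central 3·12=36. Service 252; fixed 13; total 265.
{North, South, East, West, Central, Uptown}: R1→Central 4·24=96, R2→East 3·25=75, R3→East 3·15=45, R4→South 2·12=24. Service 240; fixed 61; total 301.
No other subset beats 258.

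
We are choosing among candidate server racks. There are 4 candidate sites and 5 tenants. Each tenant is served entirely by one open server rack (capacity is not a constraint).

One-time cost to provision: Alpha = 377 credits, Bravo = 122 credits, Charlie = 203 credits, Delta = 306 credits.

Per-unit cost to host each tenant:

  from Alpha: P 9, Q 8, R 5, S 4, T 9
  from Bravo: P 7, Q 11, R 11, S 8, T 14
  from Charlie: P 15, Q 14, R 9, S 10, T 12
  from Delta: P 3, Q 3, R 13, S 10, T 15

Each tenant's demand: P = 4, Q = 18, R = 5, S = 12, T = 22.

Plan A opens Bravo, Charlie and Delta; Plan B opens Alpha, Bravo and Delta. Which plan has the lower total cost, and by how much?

Plan A is cheaper by 40.

Plan A: {Bravo, Charlie, Delta}: P→Delta 3·4=12, Q→Delta 3·18=54, R→Charlie 9·5=45, S→Bravo 8·12=96, T→Charlie 12·22=264. Service 471; fixed 631; total 1102.
Plan B: {Alpha, Bravo, Delta}: P→Delta 3·4=12, Q→Delta 3·18=54, R→Alpha 5·5=25, S→Alpha 4·12=48, T→Alpha 9·22=198. Service 337; fixed 805; total 1142.
Difference: |1102 − 1142| = 40.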